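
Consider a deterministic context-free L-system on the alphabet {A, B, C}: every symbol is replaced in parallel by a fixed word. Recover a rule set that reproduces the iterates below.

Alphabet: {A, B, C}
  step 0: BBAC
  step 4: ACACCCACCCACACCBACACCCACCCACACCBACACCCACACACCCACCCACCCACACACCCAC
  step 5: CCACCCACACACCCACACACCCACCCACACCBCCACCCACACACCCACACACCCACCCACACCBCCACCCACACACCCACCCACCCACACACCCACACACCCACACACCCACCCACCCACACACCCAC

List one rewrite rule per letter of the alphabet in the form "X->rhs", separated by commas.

  step 4 ⇒ step 5: ACACCCACCCACACCBACACCCACCCACACCBACACCCACACACCCACCCACCCACACACCCAC ⇒ CC·AC·CC·AC·AC·AC·CC·AC·AC·AC·CC·AC·CC·AC·AC·CB·CC·AC·CC·AC·AC·AC·CC·AC·AC·AC·CC·AC·CC·AC·AC·CB·CC·AC·CC·AC·AC·AC·CC·AC·CC·AC·CC·AC·AC·AC·CC·AC·AC·AC·CC·AC·AC·AC·CC·AC·CC·AC·CC·AC·AC·AC·CC·AC
    A ↦ CC
    B ↦ CB
    C ↦ AC

A->CC, B->CB, C->AC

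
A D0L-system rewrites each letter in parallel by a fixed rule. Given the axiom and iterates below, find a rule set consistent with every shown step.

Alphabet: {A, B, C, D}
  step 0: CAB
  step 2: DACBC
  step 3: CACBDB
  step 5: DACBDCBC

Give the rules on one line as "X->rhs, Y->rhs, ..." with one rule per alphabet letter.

  step 2 ⇒ step 3: DACBC ⇒ C·AC·B·D·B
    A ↦ AC
    B ↦ D
    C ↦ B
    D ↦ C

A->AC, B->D, C->B, D->C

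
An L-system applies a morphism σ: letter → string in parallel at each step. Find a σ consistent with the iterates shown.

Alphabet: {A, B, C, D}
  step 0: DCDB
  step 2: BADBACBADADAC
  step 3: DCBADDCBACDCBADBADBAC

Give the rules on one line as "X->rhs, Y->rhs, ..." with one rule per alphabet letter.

  step 2 ⇒ step 3: BADBACBADADAC ⇒ DC·B·AD·DC·B·AC·DC·B·AD·B·AD·B·AC
    A ↦ B
    B ↦ DC
    C ↦ AC
    D ↦ AD

A->B, B->DC, C->AC, D->AD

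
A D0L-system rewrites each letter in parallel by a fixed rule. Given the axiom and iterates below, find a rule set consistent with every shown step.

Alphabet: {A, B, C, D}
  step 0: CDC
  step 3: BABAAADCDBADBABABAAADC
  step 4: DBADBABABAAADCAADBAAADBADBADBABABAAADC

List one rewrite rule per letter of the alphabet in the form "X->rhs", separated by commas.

  step 3 ⇒ step 4: BABAAADCDBADBABABAAADC ⇒ D·BA·D·BA·BA·BA·AA·DC·AA·D·BA·AA·D·BA·D·BA·D·BA·BA·BA·AA·DC
    A ↦ BA
    B ↦ D
    C ↦ DC
    D ↦ AA

A->BA, B->D, C->DC, D->AA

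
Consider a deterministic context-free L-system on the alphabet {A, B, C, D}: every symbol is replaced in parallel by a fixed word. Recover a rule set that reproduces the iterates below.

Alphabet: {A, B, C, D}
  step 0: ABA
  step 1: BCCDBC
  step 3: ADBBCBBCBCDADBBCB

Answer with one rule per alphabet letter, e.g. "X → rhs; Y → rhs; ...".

  step 0 ⇒ step 1: ABA ⇒ BC·CD·BC
    A ↦ BC
    B ↦ CD
    C ↦ AD  (constrained at step 1)
    D ↦ B  (constrained at step 1)

A->BC, B->CD, C->AD, D->B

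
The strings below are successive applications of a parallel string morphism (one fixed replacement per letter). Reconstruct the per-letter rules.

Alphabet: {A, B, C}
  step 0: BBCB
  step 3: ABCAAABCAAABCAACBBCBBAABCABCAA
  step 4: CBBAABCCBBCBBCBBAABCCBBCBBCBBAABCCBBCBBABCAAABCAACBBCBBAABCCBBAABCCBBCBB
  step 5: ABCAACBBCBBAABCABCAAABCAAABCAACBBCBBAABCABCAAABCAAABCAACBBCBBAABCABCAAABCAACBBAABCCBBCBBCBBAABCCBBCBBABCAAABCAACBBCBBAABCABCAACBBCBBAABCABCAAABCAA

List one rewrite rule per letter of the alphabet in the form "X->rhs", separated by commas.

A->CBB, B->A, C->ABC

  step 4 ⇒ step 5: CBBAABCCBBCBBCBBAABCCBBCBBCBBAABCCBBCBBABCAAABCAACBBCBBAABCCBBAABCCBBCBB ⇒ ABC·A·A·CBB·CBB·A·ABC·ABC·A·A·ABC·A·A·ABC·A·A·CBB·CBB·A·ABC·ABC·A·A·ABC·A·A·ABC·A·A·CBB·CBB·A·ABC·ABC·A·A·ABC·A·A·CBB·A·ABC·CBB·CBB·CBB·A·ABC·CBB·CBB·ABC·A·A·ABC·A·A·CBB·CBB·A·ABC·ABC·A·A·CBB·CBB·A·ABC·ABC·A·A·ABC·A·A
    A ↦ CBB
    B ↦ A
    C ↦ ABC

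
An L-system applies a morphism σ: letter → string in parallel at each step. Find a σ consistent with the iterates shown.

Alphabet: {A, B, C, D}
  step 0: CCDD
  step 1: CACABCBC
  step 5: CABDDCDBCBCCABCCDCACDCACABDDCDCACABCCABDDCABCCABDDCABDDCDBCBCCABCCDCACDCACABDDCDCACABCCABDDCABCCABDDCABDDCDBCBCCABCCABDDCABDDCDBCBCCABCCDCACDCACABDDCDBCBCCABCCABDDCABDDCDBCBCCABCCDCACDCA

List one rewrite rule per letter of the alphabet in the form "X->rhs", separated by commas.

  step 0 ⇒ step 1: CCDD ⇒ CA·CA·BC·BC
    C ↦ CA
    D ↦ BC
    A ↦ BDD  (constrained at step 1)
    B ↦ CD  (constrained at step 1)

A->BDD, B->CD, C->CA, D->BC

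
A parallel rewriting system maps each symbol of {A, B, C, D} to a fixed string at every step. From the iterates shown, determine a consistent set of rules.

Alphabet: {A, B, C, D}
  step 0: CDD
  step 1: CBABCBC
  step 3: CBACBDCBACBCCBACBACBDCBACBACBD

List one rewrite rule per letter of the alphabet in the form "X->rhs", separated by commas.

  step 0 ⇒ step 1: CDD ⇒ CBA·BC·BC
    C ↦ CBA
    D ↦ BC
    A ↦ BD  (constrained at step 1)
    B ↦ C  (constrained at step 1)

A->BD, B->C, C->CBA, D->BC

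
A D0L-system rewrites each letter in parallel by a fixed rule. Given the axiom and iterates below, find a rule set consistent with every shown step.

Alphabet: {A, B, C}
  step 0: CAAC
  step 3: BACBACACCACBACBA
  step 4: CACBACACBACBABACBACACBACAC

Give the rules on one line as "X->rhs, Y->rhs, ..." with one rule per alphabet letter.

  step 3 ⇒ step 4: BACBACACCACBACBA ⇒ CA·C·BA·CA·C·BA·C·BA·BA·C·BA·CA·C·BA·CA·C
    A ↦ C
    B ↦ CA
    C ↦ BA

A->C, B->CA, C->BA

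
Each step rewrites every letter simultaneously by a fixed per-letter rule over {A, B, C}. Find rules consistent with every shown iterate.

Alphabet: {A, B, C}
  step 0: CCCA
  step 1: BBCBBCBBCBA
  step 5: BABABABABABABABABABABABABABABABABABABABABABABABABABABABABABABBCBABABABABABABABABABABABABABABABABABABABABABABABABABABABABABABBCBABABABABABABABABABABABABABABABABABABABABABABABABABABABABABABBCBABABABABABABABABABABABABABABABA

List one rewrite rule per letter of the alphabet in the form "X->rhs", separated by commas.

  step 0 ⇒ step 1: CCCA ⇒ BBC·BBC·BBC·BA
    A ↦ BA
    C ↦ BBC
    B ↦ BA  (constrained at step 1)

A->BA, B->BA, C->BBC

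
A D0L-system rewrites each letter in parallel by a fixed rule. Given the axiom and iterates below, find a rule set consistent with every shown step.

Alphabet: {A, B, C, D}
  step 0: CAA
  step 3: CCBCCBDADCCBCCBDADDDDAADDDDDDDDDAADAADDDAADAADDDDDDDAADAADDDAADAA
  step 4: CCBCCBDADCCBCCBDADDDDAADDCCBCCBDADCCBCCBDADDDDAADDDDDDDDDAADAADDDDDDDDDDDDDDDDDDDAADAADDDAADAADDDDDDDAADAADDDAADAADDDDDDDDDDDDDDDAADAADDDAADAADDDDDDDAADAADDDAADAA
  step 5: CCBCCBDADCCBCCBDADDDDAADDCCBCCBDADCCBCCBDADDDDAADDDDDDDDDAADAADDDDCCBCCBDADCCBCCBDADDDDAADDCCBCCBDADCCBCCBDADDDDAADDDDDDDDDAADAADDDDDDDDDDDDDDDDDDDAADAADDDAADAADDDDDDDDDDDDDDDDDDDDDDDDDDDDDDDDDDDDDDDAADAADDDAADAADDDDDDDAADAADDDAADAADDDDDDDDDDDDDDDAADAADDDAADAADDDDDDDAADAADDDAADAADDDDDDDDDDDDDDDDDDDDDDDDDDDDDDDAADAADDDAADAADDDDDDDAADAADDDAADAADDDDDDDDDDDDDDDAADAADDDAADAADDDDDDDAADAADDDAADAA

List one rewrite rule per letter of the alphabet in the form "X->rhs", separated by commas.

A->DAA, B->DAD, C->CCB, D->DD

  step 4 ⇒ step 5: CCBCCBDADCCBCCBDADDDDAADDCCBCCBDADCCBCCBDADDDDAADDDDDDDDDAADAADDDDDDDDDDDDDDDDDDDAADAADDDAADAADDDDDDDAADAADDDAADAADDDDDDDDDDDDDDDAADAADDDAADAADDDDDDDAADAADDDAADAA ⇒ CCB·CCB·DAD·CCB·CCB·DAD·DD·DAA·DD·CCB·CCB·DAD·CCB·CCB·DAD·DD·DAA·DD·DD·DD·DD·DAA·DAA·DD·DD·CCB·CCB·DAD·CCB·CCB·DAD·DD·DAA·DD·CCB·CCB·DAD·CCB·CCB·DAD·DD·DAA·DD·DD·DD·DD·DAA·DAA·DD·DD·DD·DD·DD·DD·DD·DD·DD·DAA·DAA·DD·DAA·DAA·DD·DD·DD·DD·DD·DD·DD·DD·DD·DD·DD·DD·DD·DD·DD·DD·DD·DD·DD·DAA·DAA·DD·DAA·DAA·DD·DD·DD·DAA·DAA·DD·DAA·DAA·DD·DD·DD·DD·DD·DD·DD·DAA·DAA·DD·DAA·DAA·DD·DD·DD·DAA·DAA·DD·DAA·DAA·DD·DD·DD·DD·DD·DD·DD·DD·DD·DD·DD·DD·DD·DD·DD·DAA·DAA·DD·DAA·DAA·DD·DD·DD·DAA·DAA·DD·DAA·DAA·DD·DD·DD·DD·DD·DD·DD·DAA·DAA·DD·DAA·DAA·DD·DD·DD·DAA·DAA·DD·DAA·DAA
    A ↦ DAA
    B ↦ DAD
    C ↦ CCB
    D ↦ DD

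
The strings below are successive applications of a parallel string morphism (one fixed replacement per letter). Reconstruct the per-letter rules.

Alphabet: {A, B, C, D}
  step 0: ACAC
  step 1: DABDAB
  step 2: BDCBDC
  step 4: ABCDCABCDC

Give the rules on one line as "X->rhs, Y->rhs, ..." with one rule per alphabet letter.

  step 1 ⇒ step 2: DABDAB ⇒ B·D·C·B·D·C
    A ↦ D
    B ↦ C
    D ↦ B
  step 0 ⇒ step 1: ACAC ⇒ D·AB·D·AB
    C ↦ AB

A->D, B->C, C->AB, D->B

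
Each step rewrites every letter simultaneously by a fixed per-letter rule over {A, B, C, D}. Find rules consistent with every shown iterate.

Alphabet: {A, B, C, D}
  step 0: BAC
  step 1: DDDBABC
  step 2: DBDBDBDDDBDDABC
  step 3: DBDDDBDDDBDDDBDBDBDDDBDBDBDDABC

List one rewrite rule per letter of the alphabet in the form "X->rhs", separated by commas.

  step 2 ⇒ step 3: DBDBDBDDDBDDABC ⇒ DB·DD·DB·DD·DB·DD·DB·DB·DB·DD·DB·DB·DB·DD·ABC
    A ↦ DB
    B ↦ DD
    C ↦ ABC
    D ↦ DB

A->DB, B->DD, C->ABC, D->DB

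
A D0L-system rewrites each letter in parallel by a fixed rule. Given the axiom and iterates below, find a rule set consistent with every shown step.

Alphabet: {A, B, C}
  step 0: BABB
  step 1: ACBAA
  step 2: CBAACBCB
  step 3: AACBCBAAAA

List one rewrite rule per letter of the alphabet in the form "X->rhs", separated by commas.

A->CB, B->A, C->A

  step 2 ⇒ step 3: CBAACBCB ⇒ A·A·CB·CB·A·A·A·A
    A ↦ CB
    B ↦ A
    C ↦ A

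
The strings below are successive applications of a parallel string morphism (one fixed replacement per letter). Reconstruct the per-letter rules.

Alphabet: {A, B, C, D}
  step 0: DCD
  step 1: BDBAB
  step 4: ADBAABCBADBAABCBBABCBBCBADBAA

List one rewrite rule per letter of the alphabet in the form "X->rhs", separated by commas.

A->BCB, B->A, C->DBA, D->B

  step 0 ⇒ step 1: DCD ⇒ B·DBA·B
    C ↦ DBA
    D ↦ B
    A ↦ BCB  (constrained at step 1)
    B ↦ A  (constrained at step 1)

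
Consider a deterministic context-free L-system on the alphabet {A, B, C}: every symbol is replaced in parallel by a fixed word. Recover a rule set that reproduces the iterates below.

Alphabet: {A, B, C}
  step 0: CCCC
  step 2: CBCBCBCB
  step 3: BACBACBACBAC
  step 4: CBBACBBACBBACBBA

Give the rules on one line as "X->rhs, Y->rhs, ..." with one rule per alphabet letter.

  step 3 ⇒ step 4: BACBACBACBAC ⇒ C·B·BA·C·B·BA·C·B·BA·C·B·BA
    A ↦ B
    B ↦ C
    C ↦ BA

A->B, B->C, C->BA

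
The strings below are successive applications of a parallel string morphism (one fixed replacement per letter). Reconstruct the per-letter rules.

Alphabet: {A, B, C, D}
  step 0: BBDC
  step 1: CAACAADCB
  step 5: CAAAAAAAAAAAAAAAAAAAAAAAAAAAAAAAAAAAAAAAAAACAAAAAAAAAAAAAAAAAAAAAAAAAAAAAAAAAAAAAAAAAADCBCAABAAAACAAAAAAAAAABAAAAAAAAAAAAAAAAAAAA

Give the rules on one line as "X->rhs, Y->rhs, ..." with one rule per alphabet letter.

  step 0 ⇒ step 1: BBDC ⇒ CAA·CAA·DC·B
    B ↦ CAA
    C ↦ B
    D ↦ DC
    A ↦ AA  (constrained at step 1)

A->AA, B->CAA, C->B, D->DC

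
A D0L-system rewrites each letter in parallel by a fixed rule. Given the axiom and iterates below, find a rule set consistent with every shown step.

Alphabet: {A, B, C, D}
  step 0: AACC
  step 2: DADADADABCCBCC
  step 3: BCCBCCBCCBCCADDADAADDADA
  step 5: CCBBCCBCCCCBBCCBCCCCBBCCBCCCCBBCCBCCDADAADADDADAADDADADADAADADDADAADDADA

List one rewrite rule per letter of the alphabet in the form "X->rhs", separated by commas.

  step 2 ⇒ step 3: DADADADABCCBCC ⇒ B·CC·B·CC·B·CC·B·CC·AD·DA·DA·AD·DA·DA
    A ↦ CC
    B ↦ AD
    C ↦ DA
    D ↦ B

A->CC, B->AD, C->DA, D->B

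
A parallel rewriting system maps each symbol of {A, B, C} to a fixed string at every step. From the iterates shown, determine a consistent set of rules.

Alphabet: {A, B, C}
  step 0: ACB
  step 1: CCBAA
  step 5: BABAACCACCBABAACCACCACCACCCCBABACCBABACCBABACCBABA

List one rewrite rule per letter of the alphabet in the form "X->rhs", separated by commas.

A->CC, B->A, C->BA

  step 0 ⇒ step 1: ACB ⇒ CC·BA·A
    A ↦ CC
    B ↦ A
    C ↦ BA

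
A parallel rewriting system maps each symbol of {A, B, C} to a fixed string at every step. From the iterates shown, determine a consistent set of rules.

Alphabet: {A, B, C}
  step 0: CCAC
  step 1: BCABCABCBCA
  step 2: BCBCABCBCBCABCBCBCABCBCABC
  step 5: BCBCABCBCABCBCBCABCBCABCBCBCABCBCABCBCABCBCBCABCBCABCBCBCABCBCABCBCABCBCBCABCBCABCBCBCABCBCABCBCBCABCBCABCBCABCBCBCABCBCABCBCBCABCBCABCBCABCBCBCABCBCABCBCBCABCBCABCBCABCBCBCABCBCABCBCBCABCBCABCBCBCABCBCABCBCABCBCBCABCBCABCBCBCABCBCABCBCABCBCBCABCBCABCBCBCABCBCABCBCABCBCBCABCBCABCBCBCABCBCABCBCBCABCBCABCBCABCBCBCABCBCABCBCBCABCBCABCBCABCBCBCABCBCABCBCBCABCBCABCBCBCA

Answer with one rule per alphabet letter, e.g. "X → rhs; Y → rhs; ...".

A->BC, B->BC, C->BCA

  step 1 ⇒ step 2: BCABCABCBCA ⇒ BC·BCA·BC·BC·BCA·BC·BC·BCA·BC·BCA·BC
    A ↦ BC
    B ↦ BC
    C ↦ BCA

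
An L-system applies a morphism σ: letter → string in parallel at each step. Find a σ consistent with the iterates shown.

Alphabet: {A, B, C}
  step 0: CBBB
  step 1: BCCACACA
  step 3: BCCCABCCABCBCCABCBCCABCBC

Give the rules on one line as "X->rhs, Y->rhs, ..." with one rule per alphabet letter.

  step 0 ⇒ step 1: CBBB ⇒ BC·CA·CA·CA
    B ↦ CA
    C ↦ BC
    A ↦ C  (constrained at step 1)

A->C, B->CA, C->BC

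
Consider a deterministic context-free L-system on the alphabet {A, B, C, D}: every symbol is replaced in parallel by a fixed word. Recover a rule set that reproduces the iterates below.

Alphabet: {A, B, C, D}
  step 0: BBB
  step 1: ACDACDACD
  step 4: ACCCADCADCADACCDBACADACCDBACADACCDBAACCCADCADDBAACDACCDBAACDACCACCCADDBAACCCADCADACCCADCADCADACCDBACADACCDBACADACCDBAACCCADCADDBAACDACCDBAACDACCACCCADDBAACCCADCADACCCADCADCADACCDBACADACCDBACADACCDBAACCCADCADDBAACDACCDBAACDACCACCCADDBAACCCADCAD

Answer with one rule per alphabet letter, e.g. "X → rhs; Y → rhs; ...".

  step 0 ⇒ step 1: BBB ⇒ ACD·ACD·ACD
    B ↦ ACD
    A ↦ ACC  (constrained at step 1)
    C ↦ CAD  (constrained at step 1)
    D ↦ DBA  (constrained at step 1)

A->ACC, B->ACD, C->CAD, D->DBA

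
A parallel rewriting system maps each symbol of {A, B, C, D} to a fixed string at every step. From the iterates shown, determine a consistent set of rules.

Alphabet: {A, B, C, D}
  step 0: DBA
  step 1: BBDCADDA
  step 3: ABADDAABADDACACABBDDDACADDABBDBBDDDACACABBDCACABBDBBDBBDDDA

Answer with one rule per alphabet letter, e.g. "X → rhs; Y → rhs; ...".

  step 0 ⇒ step 1: DBA ⇒ BBD·CA·DDA
    A ↦ DDA
    B ↦ CA
    D ↦ BBD
    C ↦ ABA  (constrained at step 1)

A->DDA, B->CA, C->ABA, D->BBD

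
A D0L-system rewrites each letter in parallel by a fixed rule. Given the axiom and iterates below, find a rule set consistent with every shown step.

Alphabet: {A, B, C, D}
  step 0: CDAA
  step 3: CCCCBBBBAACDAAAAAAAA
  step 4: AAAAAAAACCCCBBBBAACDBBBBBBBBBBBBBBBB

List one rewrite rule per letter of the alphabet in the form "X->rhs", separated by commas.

  step 3 ⇒ step 4: CCCCBBBBAACDAAAAAAAA ⇒ AA·AA·AA·AA·C·C·C·C·BB·BB·AA·CD·BB·BB·BB·BB·BB·BB·BB·BB
    A ↦ BB
    B ↦ C
    C ↦ AA
    D ↦ CD

A->BB, B->C, C->AA, D->CD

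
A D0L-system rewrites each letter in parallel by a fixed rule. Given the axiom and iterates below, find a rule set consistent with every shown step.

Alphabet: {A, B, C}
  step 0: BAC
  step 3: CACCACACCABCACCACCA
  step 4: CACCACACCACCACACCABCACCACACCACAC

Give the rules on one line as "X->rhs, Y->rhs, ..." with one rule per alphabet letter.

A->C, B->CAB, C->CA

  step 3 ⇒ step 4: CACCACACCABCACCACCA ⇒ CA·C·CA·CA·C·CA·C·CA·CA·C·CAB·CA·C·CA·CA·C·CA·CA·C
    A ↦ C
    B ↦ CAB
    C ↦ CA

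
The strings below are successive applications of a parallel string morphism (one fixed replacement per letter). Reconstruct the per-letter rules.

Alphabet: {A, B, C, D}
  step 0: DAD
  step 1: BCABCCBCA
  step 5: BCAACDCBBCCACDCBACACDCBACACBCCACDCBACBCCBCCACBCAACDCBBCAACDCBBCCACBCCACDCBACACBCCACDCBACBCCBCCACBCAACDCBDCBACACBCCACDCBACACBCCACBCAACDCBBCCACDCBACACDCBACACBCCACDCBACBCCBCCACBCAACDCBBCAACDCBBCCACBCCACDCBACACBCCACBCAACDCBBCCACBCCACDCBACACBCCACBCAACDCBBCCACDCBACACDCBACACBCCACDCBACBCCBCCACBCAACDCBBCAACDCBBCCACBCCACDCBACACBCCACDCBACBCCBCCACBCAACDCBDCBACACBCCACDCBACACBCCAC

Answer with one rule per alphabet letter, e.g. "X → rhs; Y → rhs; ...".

  step 0 ⇒ step 1: DAD ⇒ BCA·BCC·BCA
    A ↦ BCC
    D ↦ BCA
    B ↦ DCB  (constrained at step 1)
    C ↦ AC  (constrained at step 1)

A->BCC, B->DCB, C->AC, D->BCA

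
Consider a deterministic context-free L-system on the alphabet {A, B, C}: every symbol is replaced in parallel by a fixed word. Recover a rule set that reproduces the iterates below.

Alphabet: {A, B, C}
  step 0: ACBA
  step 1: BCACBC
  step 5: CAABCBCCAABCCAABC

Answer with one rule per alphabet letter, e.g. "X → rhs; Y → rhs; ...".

A->BC, B->C, C->A

  step 0 ⇒ step 1: ACBA ⇒ BC·A·C·BC
    A ↦ BC
    B ↦ C
    C ↦ A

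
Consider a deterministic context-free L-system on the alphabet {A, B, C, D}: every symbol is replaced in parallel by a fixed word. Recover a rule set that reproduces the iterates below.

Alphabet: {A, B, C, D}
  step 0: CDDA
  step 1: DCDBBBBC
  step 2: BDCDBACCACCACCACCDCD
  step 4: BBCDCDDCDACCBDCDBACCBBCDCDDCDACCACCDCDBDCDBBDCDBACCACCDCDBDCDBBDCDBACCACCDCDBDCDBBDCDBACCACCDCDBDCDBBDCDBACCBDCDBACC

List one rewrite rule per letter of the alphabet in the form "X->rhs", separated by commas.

A->BBC, B->ACC, C->DCD, D->B

  step 1 ⇒ step 2: DCDBBBBC ⇒ B·DCD·B·ACC·ACC·ACC·ACC·DCD
    B ↦ ACC
    C ↦ DCD
    D ↦ B
  step 0 ⇒ step 1: CDDA ⇒ DCD·B·B·BBC
    A ↦ BBC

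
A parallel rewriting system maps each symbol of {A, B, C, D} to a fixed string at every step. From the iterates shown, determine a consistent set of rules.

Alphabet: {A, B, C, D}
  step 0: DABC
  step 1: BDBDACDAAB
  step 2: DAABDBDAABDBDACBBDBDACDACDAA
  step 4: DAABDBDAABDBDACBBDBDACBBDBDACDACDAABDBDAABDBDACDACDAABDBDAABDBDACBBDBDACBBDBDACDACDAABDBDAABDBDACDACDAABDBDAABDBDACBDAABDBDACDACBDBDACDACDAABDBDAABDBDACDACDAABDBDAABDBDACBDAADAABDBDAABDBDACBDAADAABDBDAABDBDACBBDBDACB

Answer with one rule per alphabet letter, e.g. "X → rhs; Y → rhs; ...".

  step 1 ⇒ step 2: BDBDACDAAB ⇒ DAA·BDB·DAA·BDB·DAC·B·BDB·DAC·DAC·DAA
    A ↦ DAC
    B ↦ DAA
    C ↦ B
    D ↦ BDB

A->DAC, B->DAA, C->B, D->BDB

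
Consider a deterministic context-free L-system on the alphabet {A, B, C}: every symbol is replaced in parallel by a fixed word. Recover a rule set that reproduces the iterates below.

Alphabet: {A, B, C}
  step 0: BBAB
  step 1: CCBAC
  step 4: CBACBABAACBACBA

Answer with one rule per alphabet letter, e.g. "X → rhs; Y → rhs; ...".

  step 0 ⇒ step 1: BBAB ⇒ C·C·BA·C
    A ↦ BA
    B ↦ C
    C ↦ A  (constrained at step 1)

A->BA, B->C, C->A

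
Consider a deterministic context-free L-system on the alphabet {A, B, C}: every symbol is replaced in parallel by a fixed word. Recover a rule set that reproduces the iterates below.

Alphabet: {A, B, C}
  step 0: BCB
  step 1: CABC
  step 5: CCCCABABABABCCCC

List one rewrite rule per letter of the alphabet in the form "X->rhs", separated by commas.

A->C, B->C, C->AB

  step 0 ⇒ step 1: BCB ⇒ C·AB·C
    B ↦ C
    C ↦ AB
    A ↦ C  (constrained at step 1)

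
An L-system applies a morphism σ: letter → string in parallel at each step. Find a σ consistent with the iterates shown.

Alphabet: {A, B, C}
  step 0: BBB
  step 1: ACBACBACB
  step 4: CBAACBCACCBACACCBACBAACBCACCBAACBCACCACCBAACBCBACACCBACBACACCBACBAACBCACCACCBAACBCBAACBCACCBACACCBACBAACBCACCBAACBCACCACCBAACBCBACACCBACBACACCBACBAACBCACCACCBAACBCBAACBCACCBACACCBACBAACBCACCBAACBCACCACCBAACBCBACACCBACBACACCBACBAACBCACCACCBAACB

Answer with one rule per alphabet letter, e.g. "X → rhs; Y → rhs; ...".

A->CAC, B->ACB, C->CBA

  step 0 ⇒ step 1: BBB ⇒ ACB·ACB·ACB
    B ↦ ACB
    A ↦ CAC  (constrained at step 1)
    C ↦ CBA  (constrained at step 1)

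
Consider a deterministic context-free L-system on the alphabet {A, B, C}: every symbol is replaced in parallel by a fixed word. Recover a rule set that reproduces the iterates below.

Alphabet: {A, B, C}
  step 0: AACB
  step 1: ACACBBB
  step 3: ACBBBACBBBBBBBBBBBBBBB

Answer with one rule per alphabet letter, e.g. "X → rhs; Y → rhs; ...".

  step 0 ⇒ step 1: AACB ⇒ AC·AC·B·BB
    A ↦ AC
    B ↦ BB
    C ↦ B

A->AC, B->BB, C->B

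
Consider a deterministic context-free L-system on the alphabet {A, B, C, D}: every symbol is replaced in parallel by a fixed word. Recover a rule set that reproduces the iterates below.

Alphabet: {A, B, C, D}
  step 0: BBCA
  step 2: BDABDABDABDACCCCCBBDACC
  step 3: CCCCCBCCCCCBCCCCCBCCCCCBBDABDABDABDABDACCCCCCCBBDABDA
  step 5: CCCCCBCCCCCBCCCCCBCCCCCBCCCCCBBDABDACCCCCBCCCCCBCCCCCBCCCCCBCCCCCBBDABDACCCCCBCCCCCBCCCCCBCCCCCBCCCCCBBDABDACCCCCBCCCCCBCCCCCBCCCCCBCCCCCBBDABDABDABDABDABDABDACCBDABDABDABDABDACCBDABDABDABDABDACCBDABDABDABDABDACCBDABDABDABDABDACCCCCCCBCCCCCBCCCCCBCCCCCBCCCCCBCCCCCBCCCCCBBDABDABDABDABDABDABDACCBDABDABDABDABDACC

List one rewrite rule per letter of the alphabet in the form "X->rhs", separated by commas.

  step 2 ⇒ step 3: BDABDABDABDACCCCCBBDACC ⇒ CC·CC·CB·CC·CC·CB·CC·CC·CB·CC·CC·CB·BDA·BDA·BDA·BDA·BDA·CC·CC·CC·CB·BDA·BDA
    A ↦ CB
    B ↦ CC
    C ↦ BDA
    D ↦ CC

A->CB, B->CC, C->BDA, D->CC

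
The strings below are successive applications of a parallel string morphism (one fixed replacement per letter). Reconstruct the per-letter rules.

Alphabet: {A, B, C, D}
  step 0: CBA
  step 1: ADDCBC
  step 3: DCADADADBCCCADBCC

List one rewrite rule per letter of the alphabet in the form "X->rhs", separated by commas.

A->BC, B->DC, C->AD, D->C

  step 0 ⇒ step 1: CBA ⇒ AD·DC·BC
    A ↦ BC
    B ↦ DC
    C ↦ AD
    D ↦ C  (constrained at step 1)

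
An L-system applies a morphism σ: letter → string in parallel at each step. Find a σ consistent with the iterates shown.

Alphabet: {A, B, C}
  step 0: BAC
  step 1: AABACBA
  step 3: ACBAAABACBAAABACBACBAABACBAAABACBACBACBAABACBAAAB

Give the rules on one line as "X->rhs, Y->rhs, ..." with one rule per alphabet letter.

  step 0 ⇒ step 1: BAC ⇒ AAB·ACB·A
    A ↦ ACB
    B ↦ AAB
    C ↦ A

A->ACB, B->AAB, C->A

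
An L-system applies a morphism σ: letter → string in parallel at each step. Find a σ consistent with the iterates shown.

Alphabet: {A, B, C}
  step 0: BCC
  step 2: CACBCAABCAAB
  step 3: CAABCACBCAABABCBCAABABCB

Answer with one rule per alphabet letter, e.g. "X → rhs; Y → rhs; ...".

  step 2 ⇒ step 3: CACBCAABCAAB ⇒ CA·AB·CA·CB·CA·AB·AB·CB·CA·AB·AB·CB
    A ↦ AB
    B ↦ CB
    C ↦ CA

A->AB, B->CB, C->CA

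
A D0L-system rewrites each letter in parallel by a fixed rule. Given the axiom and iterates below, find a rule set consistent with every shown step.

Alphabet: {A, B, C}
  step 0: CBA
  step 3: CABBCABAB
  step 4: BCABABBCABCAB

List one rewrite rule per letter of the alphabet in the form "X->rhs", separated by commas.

A->C, B->AB, C->B

  step 3 ⇒ step 4: CABBCABAB ⇒ B·C·AB·AB·B·C·AB·C·AB
    A ↦ C
    B ↦ AB
    C ↦ B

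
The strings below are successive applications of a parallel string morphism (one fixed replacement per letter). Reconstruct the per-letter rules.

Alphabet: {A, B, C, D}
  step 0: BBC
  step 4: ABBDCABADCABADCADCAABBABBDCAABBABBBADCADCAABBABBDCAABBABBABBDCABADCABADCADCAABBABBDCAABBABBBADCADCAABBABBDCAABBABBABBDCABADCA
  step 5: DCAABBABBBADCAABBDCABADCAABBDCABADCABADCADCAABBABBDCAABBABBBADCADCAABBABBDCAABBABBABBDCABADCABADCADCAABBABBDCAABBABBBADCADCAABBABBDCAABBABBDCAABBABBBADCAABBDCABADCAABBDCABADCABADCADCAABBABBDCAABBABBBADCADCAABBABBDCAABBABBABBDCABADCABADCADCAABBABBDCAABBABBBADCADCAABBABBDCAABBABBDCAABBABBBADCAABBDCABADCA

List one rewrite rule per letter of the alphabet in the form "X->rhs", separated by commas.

A->DCA, B->ABB, C->A, D->B

  step 4 ⇒ step 5: ABBDCABADCABADCADCAABBABBDCAABBABBBADCADCAABBABBDCAABBABBABBDCABADCABADCADCAABBABBDCAABBABBBADCADCAABBABBDCAABBABBABBDCABADCA ⇒ DCA·ABB·ABB·B·A·DCA·ABB·DCA·B·A·DCA·ABB·DCA·B·A·DCA·B·A·DCA·DCA·ABB·ABB·DCA·ABB·ABB·B·A·DCA·DCA·ABB·ABB·DCA·ABB·ABB·ABB·DCA·B·A·DCA·B·A·DCA·DCA·ABB·ABB·DCA·ABB·ABB·B·A·DCA·DCA·ABB·ABB·DCA·ABB·ABB·DCA·ABB·ABB·B·A·DCA·ABB·DCA·B·A·DCA·ABB·DCA·B·A·DCA·B·A·DCA·DCA·ABB·ABB·DCA·ABB·ABB·B·A·DCA·DCA·ABB·ABB·DCA·ABB·ABB·ABB·DCA·B·A·DCA·B·A·DCA·DCA·ABB·ABB·DCA·ABB·ABB·B·A·DCA·DCA·ABB·ABB·DCA·ABB·ABB·DCA·ABB·ABB·B·A·DCA·ABB·DCA·B·A·DCA
    A ↦ DCA
    B ↦ ABB
    C ↦ A
    D ↦ B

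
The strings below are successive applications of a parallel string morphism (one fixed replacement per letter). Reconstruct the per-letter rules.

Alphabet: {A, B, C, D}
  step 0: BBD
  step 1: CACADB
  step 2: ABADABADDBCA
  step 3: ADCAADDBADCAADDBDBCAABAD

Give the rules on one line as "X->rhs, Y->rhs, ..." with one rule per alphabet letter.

A->AD, B->CA, C->AB, D->DB

  step 2 ⇒ step 3: ABADABADDBCA ⇒ AD·CA·AD·DB·AD·CA·AD·DB·DB·CA·AB·AD
    A ↦ AD
    B ↦ CA
    C ↦ AB
    D ↦ DB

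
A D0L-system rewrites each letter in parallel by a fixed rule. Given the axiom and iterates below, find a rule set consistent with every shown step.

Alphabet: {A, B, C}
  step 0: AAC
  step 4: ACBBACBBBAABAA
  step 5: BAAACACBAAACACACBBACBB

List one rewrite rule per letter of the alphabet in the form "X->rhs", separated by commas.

  step 4 ⇒ step 5: ACBBACBBBAABAA ⇒ B·AA·AC·AC·B·AA·AC·AC·AC·B·B·AC·B·B
    A ↦ B
    B ↦ AC
    C ↦ AA

A->B, B->AC, C->AA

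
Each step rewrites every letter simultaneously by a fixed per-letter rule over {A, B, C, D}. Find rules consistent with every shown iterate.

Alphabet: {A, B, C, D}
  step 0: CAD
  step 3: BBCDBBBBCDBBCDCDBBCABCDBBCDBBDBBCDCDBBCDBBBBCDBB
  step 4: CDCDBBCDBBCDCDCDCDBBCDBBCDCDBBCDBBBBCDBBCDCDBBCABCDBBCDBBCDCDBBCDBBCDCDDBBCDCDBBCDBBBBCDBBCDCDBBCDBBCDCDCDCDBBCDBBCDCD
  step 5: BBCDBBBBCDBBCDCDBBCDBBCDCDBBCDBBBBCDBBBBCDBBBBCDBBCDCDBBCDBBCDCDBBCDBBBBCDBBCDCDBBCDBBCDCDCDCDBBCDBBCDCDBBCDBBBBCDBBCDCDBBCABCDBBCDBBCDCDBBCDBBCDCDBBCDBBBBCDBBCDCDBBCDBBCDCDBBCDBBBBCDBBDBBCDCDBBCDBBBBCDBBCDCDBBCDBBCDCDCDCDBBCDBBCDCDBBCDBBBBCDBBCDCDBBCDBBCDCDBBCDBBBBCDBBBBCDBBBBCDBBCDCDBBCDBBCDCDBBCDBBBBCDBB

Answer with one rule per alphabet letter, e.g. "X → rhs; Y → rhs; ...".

A->AB, B->CD, C->BBC, D->DBB

  step 4 ⇒ step 5: CDCDBBCDBBCDCDCDCDBBCDBBCDCDBBCDBBBBCDBBCDCDBBCABCDBBCDBBCDCDBBCDBBCDCDDBBCDCDBBCDBBBBCDBBCDCDBBCDBBCDCDCDCDBBCDBBCDCD ⇒ BBC·DBB·BBC·DBB·CD·CD·BBC·DBB·CD·CD·BBC·DBB·BBC·DBB·BBC·DBB·BBC·DBB·CD·CD·BBC·DBB·CD·CD·BBC·DBB·BBC·DBB·CD·CD·BBC·DBB·CD·CD·CD·CD·BBC·DBB·CD·CD·BBC·DBB·BBC·DBB·CD·CD·BBC·AB·CD·BBC·DBB·CD·CD·BBC·DBB·CD·CD·BBC·DBB·BBC·DBB·CD·CD·BBC·DBB·CD·CD·BBC·DBB·BBC·DBB·DBB·CD·CD·BBC·DBB·BBC·DBB·CD·CD·BBC·DBB·CD·CD·CD·CD·BBC·DBB·CD·CD·BBC·DBB·BBC·DBB·CD·CD·BBC·DBB·CD·CD·BBC·DBB·BBC·DBB·BBC·DBB·BBC·DBB·CD·CD·BBC·DBB·CD·CD·BBC·DBB·BBC·DBB
    A ↦ AB
    B ↦ CD
    C ↦ BBC
    D ↦ DBB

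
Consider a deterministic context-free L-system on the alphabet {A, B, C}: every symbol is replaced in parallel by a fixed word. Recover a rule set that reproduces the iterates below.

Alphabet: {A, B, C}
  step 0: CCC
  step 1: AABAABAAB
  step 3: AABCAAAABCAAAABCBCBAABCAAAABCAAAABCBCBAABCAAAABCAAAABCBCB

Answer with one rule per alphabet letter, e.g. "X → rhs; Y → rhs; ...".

A->CB, B->CAA, C->AAB

  step 0 ⇒ step 1: CCC ⇒ AAB·AAB·AAB
    C ↦ AAB
    A ↦ CB  (constrained at step 1)
    B ↦ CAA  (constrained at step 1)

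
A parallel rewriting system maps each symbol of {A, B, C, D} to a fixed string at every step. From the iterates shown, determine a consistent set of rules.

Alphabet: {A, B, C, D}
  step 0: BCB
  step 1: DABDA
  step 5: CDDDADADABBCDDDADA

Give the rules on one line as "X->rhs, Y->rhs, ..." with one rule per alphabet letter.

  step 0 ⇒ step 1: BCB ⇒ DA·B·DA
    B ↦ DA
    C ↦ B
    A ↦ DD  (constrained at step 1)
    D ↦ C  (constrained at step 1)

A->DD, B->DA, C->B, D->C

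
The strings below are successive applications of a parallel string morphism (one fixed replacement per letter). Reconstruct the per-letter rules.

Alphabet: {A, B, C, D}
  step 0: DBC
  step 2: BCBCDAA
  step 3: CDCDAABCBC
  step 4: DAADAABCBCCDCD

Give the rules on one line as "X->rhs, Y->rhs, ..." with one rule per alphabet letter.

  step 3 ⇒ step 4: CDCDAABCBC ⇒ D·AA·D·AA·BC·BC·C·D·C·D
    A ↦ BC
    B ↦ C
    C ↦ D
    D ↦ AA

A->BC, B->C, C->D, D->AA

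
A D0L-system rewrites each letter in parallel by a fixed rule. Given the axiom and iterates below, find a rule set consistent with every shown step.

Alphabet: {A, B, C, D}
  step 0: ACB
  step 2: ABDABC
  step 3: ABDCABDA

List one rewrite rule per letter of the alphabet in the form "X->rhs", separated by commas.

  step 2 ⇒ step 3: ABDABC ⇒ AB·D·C·AB·D·A
    A ↦ AB
    B ↦ D
    C ↦ A
    D ↦ C

A->AB, B->D, C->A, D->C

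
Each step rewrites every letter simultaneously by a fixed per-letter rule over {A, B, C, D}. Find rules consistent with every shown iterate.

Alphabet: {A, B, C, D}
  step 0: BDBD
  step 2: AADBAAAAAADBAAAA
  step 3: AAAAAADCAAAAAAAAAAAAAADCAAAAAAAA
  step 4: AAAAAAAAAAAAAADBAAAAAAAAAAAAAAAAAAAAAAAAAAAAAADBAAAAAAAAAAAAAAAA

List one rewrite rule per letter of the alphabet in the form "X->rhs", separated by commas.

  step 3 ⇒ step 4: AAAAAADCAAAAAAAAAAAAAADCAAAAAAAA ⇒ AA·AA·AA·AA·AA·AA·AA·DB·AA·AA·AA·AA·AA·AA·AA·AA·AA·AA·AA·AA·AA·AA·AA·DB·AA·AA·AA·AA·AA·AA·AA·AA
    A ↦ AA
    C ↦ DB
    D ↦ AA
  step 2 ⇒ step 3: AADBAAAAAADBAAAA ⇒ AA·AA·AA·DC·AA·AA·AA·AA·AA·AA·AA·DC·AA·AA·AA·AA
    B ↦ DC

A->AA, B->DC, C->DB, D->AA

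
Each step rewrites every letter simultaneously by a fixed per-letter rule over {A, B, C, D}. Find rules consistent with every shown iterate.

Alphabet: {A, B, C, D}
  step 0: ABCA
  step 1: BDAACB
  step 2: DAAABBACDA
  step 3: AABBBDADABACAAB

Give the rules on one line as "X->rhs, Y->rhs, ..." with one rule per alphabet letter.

A->B, B->DA, C->AC, D->AA

  step 2 ⇒ step 3: DAAABBACDA ⇒ AA·B·B·B·DA·DA·B·AC·AA·B
    A ↦ B
    B ↦ DA
    C ↦ AC
    D ↦ AA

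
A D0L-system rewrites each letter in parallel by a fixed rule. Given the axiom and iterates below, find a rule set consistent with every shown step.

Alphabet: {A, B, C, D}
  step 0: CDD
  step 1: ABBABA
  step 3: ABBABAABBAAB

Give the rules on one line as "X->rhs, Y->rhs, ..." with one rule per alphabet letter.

  step 0 ⇒ step 1: CDD ⇒ AB·BA·BA
    C ↦ AB
    D ↦ BA
    A ↦ C  (constrained at step 1)
    B ↦ D  (constrained at step 1)

A->C, B->D, C->AB, D->BA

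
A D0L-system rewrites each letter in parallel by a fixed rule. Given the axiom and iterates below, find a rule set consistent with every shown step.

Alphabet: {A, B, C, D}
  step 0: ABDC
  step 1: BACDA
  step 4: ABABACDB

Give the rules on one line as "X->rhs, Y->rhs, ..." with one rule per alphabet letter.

A->B, B->A, C->A, D->CD

  step 0 ⇒ step 1: ABDC ⇒ B·A·CD·A
    A ↦ B
    B ↦ A
    C ↦ A
    D ↦ CD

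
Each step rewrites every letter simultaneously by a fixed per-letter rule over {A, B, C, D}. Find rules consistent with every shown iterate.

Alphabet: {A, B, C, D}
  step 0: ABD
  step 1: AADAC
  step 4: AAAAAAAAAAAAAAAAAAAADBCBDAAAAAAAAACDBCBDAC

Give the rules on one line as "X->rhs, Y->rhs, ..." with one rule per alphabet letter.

  step 0 ⇒ step 1: ABD ⇒ AA·D·AC
    A ↦ AA
    B ↦ D
    D ↦ AC
    C ↦ BCB  (constrained at step 1)

A->AA, B->D, C->BCB, D->AC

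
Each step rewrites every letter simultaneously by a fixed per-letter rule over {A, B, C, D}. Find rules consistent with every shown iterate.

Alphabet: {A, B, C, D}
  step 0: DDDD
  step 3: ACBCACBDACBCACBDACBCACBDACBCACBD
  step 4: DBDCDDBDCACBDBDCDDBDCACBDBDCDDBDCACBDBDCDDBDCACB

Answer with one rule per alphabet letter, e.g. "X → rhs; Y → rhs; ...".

  step 3 ⇒ step 4: ACBCACBDACBCACBDACBCACBDACBCACBD ⇒ DB·D·C·D·DB·D·C·ACB·DB·D·C·D·DB·D·C·ACB·DB·D·C·D·DB·D·C·ACB·DB·D·C·D·DB·D·C·ACB
    A ↦ DB
    B ↦ C
    C ↦ D
    D ↦ ACB

A->DB, B->C, C->D, D->ACB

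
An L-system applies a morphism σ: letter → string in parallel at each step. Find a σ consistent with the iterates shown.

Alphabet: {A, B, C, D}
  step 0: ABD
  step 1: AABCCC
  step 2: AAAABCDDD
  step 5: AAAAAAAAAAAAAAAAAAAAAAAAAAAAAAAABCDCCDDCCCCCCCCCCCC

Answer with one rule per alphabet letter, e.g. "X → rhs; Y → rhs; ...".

A->AA, B->BC, C->D, D->CC

  step 1 ⇒ step 2: AABCCC ⇒ AA·AA·BC·D·D·D
    A ↦ AA
    B ↦ BC
    C ↦ D
  step 0 ⇒ step 1: ABD ⇒ AA·BC·CC
    D ↦ CC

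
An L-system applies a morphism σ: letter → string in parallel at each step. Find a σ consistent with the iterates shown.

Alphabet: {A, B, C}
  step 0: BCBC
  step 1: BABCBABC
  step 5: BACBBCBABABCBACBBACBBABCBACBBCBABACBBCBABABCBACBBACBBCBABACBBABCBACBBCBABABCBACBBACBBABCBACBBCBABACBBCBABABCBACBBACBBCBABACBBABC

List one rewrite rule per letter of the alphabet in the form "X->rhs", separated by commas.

A->CB, B->BA, C->BC

  step 0 ⇒ step 1: BCBC ⇒ BA·BC·BA·BC
    B ↦ BA
    C ↦ BC
    A ↦ CB  (constrained at step 1)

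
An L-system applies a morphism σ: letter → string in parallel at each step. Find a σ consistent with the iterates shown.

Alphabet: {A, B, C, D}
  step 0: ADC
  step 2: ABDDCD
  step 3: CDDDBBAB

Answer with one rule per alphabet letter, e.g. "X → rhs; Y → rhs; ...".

A->CD, B->DD, C->A, D->B

  step 2 ⇒ step 3: ABDDCD ⇒ CD·DD·B·B·A·B
    A ↦ CD
    B ↦ DD
    C ↦ A
    D ↦ B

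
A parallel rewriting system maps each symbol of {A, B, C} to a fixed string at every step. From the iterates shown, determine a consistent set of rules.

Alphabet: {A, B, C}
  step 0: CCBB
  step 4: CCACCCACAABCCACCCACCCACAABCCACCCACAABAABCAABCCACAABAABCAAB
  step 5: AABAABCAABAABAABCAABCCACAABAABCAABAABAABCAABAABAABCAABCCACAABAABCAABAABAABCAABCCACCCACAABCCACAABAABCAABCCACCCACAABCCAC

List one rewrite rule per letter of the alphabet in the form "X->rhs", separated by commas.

A->C, B->AC, C->AAB

  step 4 ⇒ step 5: CCACCCACAABCCACCCACCCACAABCCACCCACAABAABCAABCCACAABAABCAAB ⇒ AAB·AAB·C·AAB·AAB·AAB·C·AAB·C·C·AC·AAB·AAB·C·AAB·AAB·AAB·C·AAB·AAB·AAB·C·AAB·C·C·AC·AAB·AAB·C·AAB·AAB·AAB·C·AAB·C·C·AC·C·C·AC·AAB·C·C·AC·AAB·AAB·C·AAB·C·C·AC·C·C·AC·AAB·C·C·AC
    A ↦ C
    B ↦ AC
    C ↦ AAB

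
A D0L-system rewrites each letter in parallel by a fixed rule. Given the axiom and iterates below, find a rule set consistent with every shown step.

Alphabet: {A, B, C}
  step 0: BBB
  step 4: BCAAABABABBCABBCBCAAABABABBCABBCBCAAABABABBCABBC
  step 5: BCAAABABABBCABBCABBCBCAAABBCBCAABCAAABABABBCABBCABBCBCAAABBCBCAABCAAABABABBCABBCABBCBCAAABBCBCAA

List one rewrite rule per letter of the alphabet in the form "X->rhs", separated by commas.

  step 4 ⇒ step 5: BCAAABABABBCABBCBCAAABABABBCABBCBCAAABABABBCABBC ⇒ BC·AA·AB·AB·AB·BC·AB·BC·AB·BC·BC·AA·AB·BC·BC·AA·BC·AA·AB·AB·AB·BC·AB·BC·AB·BC·BC·AA·AB·BC·BC·AA·BC·AA·AB·AB·AB·BC·AB·BC·AB·BC·BC·AA·AB·BC·BC·AA
    A ↦ AB
    B ↦ BC
    C ↦ AA

A->AB, B->BC, C->AA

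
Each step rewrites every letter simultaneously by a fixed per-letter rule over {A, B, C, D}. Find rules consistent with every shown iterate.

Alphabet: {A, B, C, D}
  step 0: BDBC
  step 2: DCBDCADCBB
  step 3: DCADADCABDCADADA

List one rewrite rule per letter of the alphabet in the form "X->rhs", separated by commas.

  step 2 ⇒ step 3: DCBDCADCBB ⇒ DC·A·DA·DC·A·B·DC·A·DA·DA
    A ↦ B
    B ↦ DA
    C ↦ A
    D ↦ DC

A->B, B->DA, C->A, D->DC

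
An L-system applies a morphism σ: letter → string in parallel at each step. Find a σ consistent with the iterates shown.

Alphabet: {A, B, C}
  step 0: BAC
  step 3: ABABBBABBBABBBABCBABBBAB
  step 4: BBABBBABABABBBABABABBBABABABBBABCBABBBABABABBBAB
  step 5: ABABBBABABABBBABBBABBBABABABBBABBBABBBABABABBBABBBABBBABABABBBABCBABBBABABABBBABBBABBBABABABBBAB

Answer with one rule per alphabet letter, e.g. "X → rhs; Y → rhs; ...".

  step 4 ⇒ step 5: BBABBBABABABBBABABABBBABABABBBABCBABBBABABABBBAB ⇒ AB·AB·BB·AB·AB·AB·BB·AB·BB·AB·BB·AB·AB·AB·BB·AB·BB·AB·BB·AB·AB·AB·BB·AB·BB·AB·BB·AB·AB·AB·BB·AB·CB·AB·BB·AB·AB·AB·BB·AB·BB·AB·BB·AB·AB·AB·BB·AB
    A ↦ BB
    B ↦ AB
    C ↦ CB

A->BB, B->AB, C->CB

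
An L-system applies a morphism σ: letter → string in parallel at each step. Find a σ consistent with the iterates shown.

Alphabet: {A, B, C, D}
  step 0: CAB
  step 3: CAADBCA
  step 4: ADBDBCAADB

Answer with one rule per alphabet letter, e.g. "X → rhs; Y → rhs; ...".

  step 3 ⇒ step 4: CAADBCA ⇒ A·DB·DB·C·A·A·DB
    A ↦ DB
    B ↦ A
    C ↦ A
    D ↦ C

A->DB, B->A, C->A, D->C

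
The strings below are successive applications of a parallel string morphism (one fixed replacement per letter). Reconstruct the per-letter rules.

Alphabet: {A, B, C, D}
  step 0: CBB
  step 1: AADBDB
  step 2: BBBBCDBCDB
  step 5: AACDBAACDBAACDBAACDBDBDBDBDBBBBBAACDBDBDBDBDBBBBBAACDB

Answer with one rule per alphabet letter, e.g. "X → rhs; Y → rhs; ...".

  step 1 ⇒ step 2: AADBDB ⇒ BB·BB·C·DB·C·DB
    A ↦ BB
    B ↦ DB
    D ↦ C
  step 0 ⇒ step 1: CBB ⇒ AA·DB·DB
    C ↦ AA

A->BB, B->DB, C->AA, D->C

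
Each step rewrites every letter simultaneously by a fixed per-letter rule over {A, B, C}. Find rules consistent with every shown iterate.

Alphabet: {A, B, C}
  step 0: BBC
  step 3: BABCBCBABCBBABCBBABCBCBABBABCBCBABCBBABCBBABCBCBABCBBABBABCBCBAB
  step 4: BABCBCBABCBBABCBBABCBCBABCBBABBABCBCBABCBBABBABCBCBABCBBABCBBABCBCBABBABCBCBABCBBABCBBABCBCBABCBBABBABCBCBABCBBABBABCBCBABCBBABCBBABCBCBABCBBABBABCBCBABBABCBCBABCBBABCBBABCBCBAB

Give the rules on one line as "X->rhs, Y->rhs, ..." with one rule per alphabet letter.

A->CBC, B->BAB, C->CB

  step 3 ⇒ step 4: BABCBCBABCBBABCBBABCBCBABBABCBCBABCBBABCBBABCBCBABCBBABBABCBCBAB ⇒ BAB·CBC·BAB·CB·BAB·CB·BAB·CBC·BAB·CB·BAB·BAB·CBC·BAB·CB·BAB·BAB·CBC·BAB·CB·BAB·CB·BAB·CBC·BAB·BAB·CBC·BAB·CB·BAB·CB·BAB·CBC·BAB·CB·BAB·BAB·CBC·BAB·CB·BAB·BAB·CBC·BAB·CB·BAB·CB·BAB·CBC·BAB·CB·BAB·BAB·CBC·BAB·BAB·CBC·BAB·CB·BAB·CB·BAB·CBC·BAB
    A ↦ CBC
    B ↦ BAB
    C ↦ CB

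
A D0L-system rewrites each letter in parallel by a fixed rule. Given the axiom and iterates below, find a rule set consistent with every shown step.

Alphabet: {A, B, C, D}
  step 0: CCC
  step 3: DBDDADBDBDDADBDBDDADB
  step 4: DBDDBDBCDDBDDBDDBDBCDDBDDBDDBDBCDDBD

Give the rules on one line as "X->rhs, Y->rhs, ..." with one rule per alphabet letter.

  step 3 ⇒ step 4: DBDDADBDBDDADBDBDDADB ⇒ DB·D·DB·DB·CD·DB·D·DB·D·DB·DB·CD·DB·D·DB·D·DB·DB·CD·DB·D
    A ↦ CD
    B ↦ D
    D ↦ DB
    C ↦ DA  (constrained at step 0)

A->CD, B->D, C->DA, D->DB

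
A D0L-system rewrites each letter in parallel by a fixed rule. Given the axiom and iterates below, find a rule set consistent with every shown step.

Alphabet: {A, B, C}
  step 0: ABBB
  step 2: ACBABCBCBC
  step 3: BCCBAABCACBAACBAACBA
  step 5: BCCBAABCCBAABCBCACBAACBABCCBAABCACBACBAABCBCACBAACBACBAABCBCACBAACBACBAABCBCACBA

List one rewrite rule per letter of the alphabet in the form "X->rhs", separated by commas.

  step 2 ⇒ step 3: ACBABCBCBC ⇒ BC·CBA·A·BC·A·CBA·A·CBA·A·CBA
    A ↦ BC
    B ↦ A
    C ↦ CBA

A->BC, B->A, C->CBA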